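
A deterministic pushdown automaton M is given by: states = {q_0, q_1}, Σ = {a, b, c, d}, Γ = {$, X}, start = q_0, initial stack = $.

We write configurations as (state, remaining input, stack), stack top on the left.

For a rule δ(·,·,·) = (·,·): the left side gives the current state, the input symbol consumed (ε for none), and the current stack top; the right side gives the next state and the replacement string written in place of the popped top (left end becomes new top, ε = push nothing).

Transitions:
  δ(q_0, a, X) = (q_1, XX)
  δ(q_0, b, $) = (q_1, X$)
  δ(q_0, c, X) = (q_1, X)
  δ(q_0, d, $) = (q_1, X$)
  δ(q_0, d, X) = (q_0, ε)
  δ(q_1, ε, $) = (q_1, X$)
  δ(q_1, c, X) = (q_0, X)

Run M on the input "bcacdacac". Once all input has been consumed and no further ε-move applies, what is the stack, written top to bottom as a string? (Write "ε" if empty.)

(q_0, bcacdacac, $)
  read b, top $: go to q_1, push X$ → (q_1, cacdacac, X$)
  read c, top X: go to q_0, push X → (q_0, acdacac, X$)
  read a, top X: go to q_1, push XX → (q_1, cdacac, XX$)
  read c, top X: go to q_0, push X → (q_0, dacac, XX$)
  read d, top X: go to q_0, push ε → (q_0, acac, X$)
  read a, top X: go to q_1, push XX → (q_1, cac, XX$)
  read c, top X: go to q_0, push X → (q_0, ac, XX$)
  read a, top X: go to q_1, push XX → (q_1, c, XXX$)
  read c, top X: go to q_0, push X → (q_0, ε, XXX$)
All input consumed in state q_0 with stack XXX$.

XXX$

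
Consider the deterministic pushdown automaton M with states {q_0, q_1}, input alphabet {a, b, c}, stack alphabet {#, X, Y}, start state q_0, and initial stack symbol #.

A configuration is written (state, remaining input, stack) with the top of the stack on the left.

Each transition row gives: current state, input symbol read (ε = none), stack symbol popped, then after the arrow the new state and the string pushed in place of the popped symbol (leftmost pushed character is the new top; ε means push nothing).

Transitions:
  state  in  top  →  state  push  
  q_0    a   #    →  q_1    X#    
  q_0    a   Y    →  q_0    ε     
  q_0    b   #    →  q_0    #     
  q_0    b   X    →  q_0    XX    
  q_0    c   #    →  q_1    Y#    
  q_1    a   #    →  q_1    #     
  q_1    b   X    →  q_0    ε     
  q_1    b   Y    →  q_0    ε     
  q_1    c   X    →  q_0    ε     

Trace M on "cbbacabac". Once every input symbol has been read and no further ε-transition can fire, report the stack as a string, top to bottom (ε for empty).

#

(q_0, cbbacabac, #) ⊢ (q_1, bbacabac, Y#) ⊢ (q_0, bacabac, #) ⊢ (q_0, acabac, #) ⊢ (q_1, cabac, X#) ⊢ (q_0, abac, #) ⊢ (q_1, bac, X#) ⊢ (q_0, ac, #) ⊢ (q_1, c, X#) ⊢ (q_0, ε, #)
All input consumed in state q_0 with stack #.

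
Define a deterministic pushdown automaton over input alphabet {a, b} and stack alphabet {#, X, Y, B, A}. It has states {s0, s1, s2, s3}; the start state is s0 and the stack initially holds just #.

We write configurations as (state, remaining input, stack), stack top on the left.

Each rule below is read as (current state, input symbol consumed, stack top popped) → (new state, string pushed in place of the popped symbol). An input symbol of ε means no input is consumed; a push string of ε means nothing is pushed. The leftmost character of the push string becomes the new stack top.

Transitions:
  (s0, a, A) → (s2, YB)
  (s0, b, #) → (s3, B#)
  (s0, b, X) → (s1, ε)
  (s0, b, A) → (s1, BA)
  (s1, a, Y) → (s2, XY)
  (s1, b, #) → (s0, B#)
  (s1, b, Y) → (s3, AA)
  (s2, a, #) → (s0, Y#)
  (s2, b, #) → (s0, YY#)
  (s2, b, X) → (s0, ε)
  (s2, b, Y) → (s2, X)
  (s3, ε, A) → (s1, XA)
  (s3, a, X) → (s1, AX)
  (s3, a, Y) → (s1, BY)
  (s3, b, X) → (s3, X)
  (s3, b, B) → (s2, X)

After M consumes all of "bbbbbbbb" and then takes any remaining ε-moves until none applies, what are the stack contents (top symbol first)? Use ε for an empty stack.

(s0, bbbbbbbb, #) ⊢ (s3, bbbbbbb, B#) ⊢ (s2, bbbbbb, X#) ⊢ (s0, bbbbb, #) ⊢ (s3, bbbb, B#) ⊢ (s2, bbb, X#) ⊢ (s0, bb, #) ⊢ (s3, b, B#) ⊢ (s2, ε, X#)
All input consumed in state s2 with stack X#.

X#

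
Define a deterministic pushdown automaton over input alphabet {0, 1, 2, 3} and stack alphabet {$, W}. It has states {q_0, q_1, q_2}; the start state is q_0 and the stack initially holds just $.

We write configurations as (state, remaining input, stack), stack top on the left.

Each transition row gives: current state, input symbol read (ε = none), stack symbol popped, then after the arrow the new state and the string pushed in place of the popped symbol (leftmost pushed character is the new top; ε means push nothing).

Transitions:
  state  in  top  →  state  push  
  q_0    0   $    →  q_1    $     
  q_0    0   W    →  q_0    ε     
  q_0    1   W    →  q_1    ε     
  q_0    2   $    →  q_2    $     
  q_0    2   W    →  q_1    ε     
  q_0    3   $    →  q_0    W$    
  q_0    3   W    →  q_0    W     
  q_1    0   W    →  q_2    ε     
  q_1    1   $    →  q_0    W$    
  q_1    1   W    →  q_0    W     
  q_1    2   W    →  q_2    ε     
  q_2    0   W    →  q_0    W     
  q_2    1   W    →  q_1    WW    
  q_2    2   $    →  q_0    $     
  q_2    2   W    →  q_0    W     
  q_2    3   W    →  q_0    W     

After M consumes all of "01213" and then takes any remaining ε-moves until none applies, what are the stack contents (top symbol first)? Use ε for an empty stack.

(q_0, 01213, $)
  read 0, top $: go to q_1, push $ → (q_1, 1213, $)
  read 1, top $: go to q_0, push W$ → (q_0, 213, W$)
  read 2, top W: go to q_1, push ε → (q_1, 13, $)
  read 1, top $: go to q_0, push W$ → (q_0, 3, W$)
  read 3, top W: go to q_0, push W → (q_0, ε, W$)
All input consumed in state q_0 with stack W$.

W$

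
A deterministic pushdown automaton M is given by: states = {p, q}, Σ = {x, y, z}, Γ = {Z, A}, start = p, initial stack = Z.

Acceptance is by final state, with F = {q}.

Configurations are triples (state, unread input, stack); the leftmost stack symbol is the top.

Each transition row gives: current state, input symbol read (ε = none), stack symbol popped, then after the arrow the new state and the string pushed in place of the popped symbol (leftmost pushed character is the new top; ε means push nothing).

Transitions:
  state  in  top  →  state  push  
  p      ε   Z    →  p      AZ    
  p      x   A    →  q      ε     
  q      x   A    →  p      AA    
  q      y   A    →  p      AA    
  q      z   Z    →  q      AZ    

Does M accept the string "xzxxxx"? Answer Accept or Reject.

Accept

(p, xzxxxx, Z) ⊢ (p, xzxxxx, AZ) ⊢ (q, zxxxx, Z) ⊢ (q, xxxx, AZ) ⊢ (p, xxx, AAZ) ⊢ (q, xx, AZ) ⊢ (p, x, AAZ) ⊢ (q, ε, AZ)
All input consumed; state q ∈ F.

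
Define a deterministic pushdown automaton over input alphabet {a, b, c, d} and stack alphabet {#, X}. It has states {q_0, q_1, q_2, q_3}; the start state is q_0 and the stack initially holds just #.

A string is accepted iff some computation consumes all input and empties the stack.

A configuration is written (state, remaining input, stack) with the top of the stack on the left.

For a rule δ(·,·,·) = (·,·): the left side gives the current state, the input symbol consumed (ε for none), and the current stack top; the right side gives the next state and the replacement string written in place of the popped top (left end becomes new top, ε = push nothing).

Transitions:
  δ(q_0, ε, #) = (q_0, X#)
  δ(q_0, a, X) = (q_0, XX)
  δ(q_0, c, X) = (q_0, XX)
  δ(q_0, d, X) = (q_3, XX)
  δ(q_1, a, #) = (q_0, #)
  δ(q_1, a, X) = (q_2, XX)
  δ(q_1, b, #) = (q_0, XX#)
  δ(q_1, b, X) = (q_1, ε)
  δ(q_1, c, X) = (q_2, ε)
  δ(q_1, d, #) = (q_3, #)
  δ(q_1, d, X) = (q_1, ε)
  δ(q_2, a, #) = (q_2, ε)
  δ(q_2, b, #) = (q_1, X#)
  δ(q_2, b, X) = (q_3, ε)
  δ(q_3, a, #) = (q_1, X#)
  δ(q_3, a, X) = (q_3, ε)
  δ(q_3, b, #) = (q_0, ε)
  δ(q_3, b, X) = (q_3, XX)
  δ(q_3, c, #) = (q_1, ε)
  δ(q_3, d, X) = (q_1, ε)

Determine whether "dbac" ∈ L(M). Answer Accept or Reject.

Reject

(q_0, dbac, #) ⊢ (q_0, dbac, X#) ⊢ (q_3, bac, XX#) ⊢ (q_3, ac, XXX#) ⊢ (q_3, c, XX#)
No transition applies at (q_3, c, XX#); input not fully consumed.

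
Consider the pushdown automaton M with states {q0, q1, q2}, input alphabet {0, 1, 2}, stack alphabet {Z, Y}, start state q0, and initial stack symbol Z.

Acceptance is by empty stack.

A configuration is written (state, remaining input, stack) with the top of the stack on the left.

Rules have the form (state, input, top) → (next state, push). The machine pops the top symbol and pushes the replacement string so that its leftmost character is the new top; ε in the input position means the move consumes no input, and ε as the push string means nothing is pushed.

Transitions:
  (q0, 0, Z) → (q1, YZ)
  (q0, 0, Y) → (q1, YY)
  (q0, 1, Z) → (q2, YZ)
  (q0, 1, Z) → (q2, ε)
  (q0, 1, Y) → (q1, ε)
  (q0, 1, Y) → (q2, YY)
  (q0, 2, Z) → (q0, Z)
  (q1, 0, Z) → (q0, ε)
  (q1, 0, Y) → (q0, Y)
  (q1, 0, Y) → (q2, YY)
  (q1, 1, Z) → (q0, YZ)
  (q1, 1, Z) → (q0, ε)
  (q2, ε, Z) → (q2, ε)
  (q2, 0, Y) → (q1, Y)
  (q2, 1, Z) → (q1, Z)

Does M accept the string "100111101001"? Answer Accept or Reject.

No computation consumes all input and empties the stack.

Reject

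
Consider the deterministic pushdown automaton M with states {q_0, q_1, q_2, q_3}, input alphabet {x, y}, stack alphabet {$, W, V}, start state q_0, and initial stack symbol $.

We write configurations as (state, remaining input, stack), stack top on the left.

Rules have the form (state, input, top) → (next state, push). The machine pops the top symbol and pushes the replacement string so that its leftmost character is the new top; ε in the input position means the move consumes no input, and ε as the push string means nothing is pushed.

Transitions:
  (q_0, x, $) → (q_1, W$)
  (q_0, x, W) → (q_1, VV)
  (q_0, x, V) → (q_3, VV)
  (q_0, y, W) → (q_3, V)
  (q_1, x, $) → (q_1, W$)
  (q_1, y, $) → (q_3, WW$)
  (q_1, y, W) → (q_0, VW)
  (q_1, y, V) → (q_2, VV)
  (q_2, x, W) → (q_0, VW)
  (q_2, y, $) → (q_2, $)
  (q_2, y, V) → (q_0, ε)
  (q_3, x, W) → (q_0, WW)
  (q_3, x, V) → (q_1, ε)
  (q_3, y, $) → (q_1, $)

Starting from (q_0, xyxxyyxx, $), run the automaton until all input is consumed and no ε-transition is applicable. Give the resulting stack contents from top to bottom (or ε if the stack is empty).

VW$

(q_0, xyxxyyxx, $) ⊢ (q_1, yxxyyxx, W$) ⊢ (q_0, xxyyxx, VW$) ⊢ (q_3, xyyxx, VVW$) ⊢ (q_1, yyxx, VW$) ⊢ (q_2, yxx, VVW$) ⊢ (q_0, xx, VW$) ⊢ (q_3, x, VVW$) ⊢ (q_1, ε, VW$)
All input consumed in state q_1 with stack VW$.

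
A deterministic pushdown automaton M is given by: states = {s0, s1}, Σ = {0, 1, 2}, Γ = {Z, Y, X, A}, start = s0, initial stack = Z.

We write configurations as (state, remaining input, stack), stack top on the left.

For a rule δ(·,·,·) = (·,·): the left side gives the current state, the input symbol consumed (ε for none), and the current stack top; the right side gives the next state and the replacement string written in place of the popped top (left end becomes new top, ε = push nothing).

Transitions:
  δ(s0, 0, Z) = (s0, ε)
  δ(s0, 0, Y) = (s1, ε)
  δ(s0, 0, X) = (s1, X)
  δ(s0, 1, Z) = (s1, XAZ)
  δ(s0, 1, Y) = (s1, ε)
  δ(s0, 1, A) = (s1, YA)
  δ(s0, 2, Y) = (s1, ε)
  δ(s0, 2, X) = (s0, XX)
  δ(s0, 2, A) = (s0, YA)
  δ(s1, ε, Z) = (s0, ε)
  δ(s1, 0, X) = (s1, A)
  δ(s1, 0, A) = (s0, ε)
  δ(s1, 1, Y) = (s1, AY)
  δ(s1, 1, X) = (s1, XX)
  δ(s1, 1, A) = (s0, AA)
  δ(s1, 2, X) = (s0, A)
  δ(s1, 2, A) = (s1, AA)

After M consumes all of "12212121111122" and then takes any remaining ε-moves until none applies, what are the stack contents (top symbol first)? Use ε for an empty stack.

AAYAAAAAZ

(s0, 12212121111122, Z)
  read 1, top Z: go to s1, push XAZ → (s1, 2212121111122, XAZ)
  read 2, top X: go to s0, push A → (s0, 212121111122, AAZ)
  read 2, top A: go to s0, push YA → (s0, 12121111122, YAAZ)
  read 1, top Y: go to s1, push ε → (s1, 2121111122, AAZ)
  read 2, top A: go to s1, push AA → (s1, 121111122, AAAZ)
  read 1, top A: go to s0, push AA → (s0, 21111122, AAAAZ)
  read 2, top A: go to s0, push YA → (s0, 1111122, YAAAAZ)
  read 1, top Y: go to s1, push ε → (s1, 111122, AAAAZ)
  read 1, top A: go to s0, push AA → (s0, 11122, AAAAAZ)
  read 1, top A: go to s1, push YA → (s1, 1122, YAAAAAZ)
  read 1, top Y: go to s1, push AY → (s1, 122, AYAAAAAZ)
  read 1, top A: go to s0, push AA → (s0, 22, AAYAAAAAZ)
  read 2, top A: go to s0, push YA → (s0, 2, YAAYAAAAAZ)
  read 2, top Y: go to s1, push ε → (s1, ε, AAYAAAAAZ)
All input consumed in state s1 with stack AAYAAAAAZ.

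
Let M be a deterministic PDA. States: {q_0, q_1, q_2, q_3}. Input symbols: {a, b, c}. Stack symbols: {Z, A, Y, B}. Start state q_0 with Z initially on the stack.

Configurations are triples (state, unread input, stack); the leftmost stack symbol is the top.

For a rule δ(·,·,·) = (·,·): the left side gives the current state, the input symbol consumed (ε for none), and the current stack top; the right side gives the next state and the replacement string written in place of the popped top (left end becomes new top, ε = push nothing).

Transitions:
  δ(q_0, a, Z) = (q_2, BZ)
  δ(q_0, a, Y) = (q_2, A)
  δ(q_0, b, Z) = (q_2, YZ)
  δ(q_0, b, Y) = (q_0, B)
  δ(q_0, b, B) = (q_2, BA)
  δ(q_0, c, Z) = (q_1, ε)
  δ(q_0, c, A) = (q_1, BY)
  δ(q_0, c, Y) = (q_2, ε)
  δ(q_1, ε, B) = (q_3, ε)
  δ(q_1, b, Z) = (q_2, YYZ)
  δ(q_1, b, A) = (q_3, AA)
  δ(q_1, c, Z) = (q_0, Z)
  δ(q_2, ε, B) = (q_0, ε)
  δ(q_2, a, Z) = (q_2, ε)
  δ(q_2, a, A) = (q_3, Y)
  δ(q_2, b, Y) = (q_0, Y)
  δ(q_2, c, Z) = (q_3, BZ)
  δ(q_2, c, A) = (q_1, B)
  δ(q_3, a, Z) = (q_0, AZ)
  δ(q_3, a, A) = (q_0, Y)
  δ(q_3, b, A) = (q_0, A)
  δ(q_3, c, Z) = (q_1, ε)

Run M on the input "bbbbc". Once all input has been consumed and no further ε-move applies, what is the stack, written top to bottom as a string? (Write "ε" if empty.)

YZ

(q_0, bbbbc, Z)
  read b, top Z: go to q_2, push YZ → (q_2, bbbc, YZ)
  read b, top Y: go to q_0, push Y → (q_0, bbc, YZ)
  read b, top Y: go to q_0, push B → (q_0, bc, BZ)
  read b, top B: go to q_2, push BA → (q_2, c, BAZ)
  ε-move, top B: go to q_0, push ε → (q_0, c, AZ)
  read c, top A: go to q_1, push BY → (q_1, ε, BYZ)
  ε-move, top B: go to q_3, push ε → (q_3, ε, YZ)
All input consumed in state q_3 with stack YZ.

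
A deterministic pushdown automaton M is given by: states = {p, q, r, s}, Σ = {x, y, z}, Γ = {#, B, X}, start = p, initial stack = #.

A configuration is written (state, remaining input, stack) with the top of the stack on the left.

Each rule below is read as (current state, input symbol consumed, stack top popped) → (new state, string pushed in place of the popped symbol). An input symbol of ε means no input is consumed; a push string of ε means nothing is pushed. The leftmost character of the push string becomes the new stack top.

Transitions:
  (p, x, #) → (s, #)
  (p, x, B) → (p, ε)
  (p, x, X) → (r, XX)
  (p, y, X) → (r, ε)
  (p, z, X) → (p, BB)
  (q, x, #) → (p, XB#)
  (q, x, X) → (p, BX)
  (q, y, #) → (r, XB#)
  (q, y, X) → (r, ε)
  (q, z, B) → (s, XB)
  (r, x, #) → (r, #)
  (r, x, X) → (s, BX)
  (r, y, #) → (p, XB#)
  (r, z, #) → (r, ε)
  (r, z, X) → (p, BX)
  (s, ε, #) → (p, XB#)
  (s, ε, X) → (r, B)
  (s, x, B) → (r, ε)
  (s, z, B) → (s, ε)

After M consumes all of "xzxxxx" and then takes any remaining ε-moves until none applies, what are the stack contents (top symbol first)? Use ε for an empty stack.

XB#

(p, xzxxxx, #)
  read x, top #: go to s, push # → (s, zxxxx, #)
  ε-move, top #: go to p, push XB# → (p, zxxxx, XB#)
  read z, top X: go to p, push BB → (p, xxxx, BBB#)
  read x, top B: go to p, push ε → (p, xxx, BB#)
  read x, top B: go to p, push ε → (p, xx, B#)
  read x, top B: go to p, push ε → (p, x, #)
  read x, top #: go to s, push # → (s, ε, #)
  ε-move, top #: go to p, push XB# → (p, ε, XB#)
All input consumed in state p with stack XB#.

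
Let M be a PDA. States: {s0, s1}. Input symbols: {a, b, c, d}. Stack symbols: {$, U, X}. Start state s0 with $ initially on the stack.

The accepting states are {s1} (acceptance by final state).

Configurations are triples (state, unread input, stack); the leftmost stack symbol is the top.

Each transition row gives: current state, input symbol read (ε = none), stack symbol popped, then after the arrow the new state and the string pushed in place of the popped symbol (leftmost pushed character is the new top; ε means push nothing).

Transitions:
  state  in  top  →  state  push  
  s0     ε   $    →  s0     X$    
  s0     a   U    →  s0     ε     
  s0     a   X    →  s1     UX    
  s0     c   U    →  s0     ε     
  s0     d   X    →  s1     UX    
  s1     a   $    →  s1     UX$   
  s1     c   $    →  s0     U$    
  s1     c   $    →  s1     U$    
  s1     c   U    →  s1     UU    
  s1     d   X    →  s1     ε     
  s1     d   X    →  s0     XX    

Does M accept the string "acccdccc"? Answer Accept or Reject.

No computation consumes all input and reaches a final state.

Reject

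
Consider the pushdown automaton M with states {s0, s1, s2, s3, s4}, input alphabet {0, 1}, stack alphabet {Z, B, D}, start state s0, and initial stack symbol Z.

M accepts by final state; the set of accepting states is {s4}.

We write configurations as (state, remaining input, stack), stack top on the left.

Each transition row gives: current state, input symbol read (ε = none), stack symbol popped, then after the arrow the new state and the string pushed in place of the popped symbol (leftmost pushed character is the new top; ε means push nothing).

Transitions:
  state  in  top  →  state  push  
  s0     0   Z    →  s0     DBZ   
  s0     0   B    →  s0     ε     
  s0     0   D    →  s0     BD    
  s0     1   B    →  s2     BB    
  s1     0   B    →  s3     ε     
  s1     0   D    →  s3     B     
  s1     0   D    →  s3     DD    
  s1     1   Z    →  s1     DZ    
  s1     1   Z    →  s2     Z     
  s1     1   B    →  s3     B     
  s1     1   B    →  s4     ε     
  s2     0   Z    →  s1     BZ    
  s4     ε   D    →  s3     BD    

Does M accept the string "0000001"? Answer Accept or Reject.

No computation consumes all input and reaches a final state.

Reject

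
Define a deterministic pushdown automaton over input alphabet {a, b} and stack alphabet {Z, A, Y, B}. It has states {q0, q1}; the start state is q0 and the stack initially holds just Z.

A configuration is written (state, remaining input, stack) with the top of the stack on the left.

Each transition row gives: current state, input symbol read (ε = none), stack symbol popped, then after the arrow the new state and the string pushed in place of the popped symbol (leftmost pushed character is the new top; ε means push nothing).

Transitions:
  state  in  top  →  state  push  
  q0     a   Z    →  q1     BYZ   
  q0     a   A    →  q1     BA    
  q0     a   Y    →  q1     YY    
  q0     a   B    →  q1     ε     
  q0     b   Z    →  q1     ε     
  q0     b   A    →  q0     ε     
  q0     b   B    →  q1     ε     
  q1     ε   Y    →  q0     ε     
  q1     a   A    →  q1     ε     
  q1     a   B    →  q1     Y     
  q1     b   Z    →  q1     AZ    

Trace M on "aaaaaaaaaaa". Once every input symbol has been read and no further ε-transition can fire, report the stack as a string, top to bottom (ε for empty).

(q0, aaaaaaaaaaa, Z) ⊢ (q1, aaaaaaaaaa, BYZ) ⊢ (q1, aaaaaaaaa, YYZ) ⊢ (q0, aaaaaaaaa, YZ) ⊢ (q1, aaaaaaaa, YYZ) ⊢ (q0, aaaaaaaa, YZ) ⊢ (q1, aaaaaaa, YYZ) ⊢ (q0, aaaaaaa, YZ) ⊢ (q1, aaaaaa, YYZ) ⊢ (q0, aaaaaa, YZ) ⊢ (q1, aaaaa, YYZ) ⊢ (q0, aaaaa, YZ) ⊢ (q1, aaaa, YYZ) ⊢ (q0, aaaa, YZ) ⊢ (q1, aaa, YYZ) ⊢ (q0, aaa, YZ) ⊢ (q1, aa, YYZ) ⊢ (q0, aa, YZ) ⊢ (q1, a, YYZ) ⊢ (q0, a, YZ) ⊢ (q1, ε, YYZ) ⊢ (q0, ε, YZ)
All input consumed in state q0 with stack YZ.

YZ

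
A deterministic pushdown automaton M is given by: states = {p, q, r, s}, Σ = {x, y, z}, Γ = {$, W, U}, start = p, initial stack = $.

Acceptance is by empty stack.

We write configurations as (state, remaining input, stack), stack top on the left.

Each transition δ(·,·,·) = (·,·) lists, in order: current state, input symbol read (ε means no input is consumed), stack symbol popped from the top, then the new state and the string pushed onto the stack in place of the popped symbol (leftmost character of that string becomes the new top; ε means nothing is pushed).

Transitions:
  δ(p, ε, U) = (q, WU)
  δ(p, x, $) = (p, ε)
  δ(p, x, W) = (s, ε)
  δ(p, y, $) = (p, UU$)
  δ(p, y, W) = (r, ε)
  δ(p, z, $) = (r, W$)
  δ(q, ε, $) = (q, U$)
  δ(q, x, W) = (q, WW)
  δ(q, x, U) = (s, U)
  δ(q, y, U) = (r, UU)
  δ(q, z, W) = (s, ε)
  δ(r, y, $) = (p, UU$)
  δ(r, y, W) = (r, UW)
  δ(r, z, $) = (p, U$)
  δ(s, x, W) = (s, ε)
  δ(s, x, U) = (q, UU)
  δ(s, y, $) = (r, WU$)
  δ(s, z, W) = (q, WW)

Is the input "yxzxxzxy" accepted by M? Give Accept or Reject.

(p, yxzxxzxy, $)
  read y, top $: go to p, push UU$ → (p, xzxxzxy, UU$)
  ε-move, top U: go to q, push WU → (q, xzxxzxy, WUU$)
  read x, top W: go to q, push WW → (q, zxxzxy, WWUU$)
  read z, top W: go to s, push ε → (s, xxzxy, WUU$)
  read x, top W: go to s, push ε → (s, xzxy, UU$)
  read x, top U: go to q, push UU → (q, zxy, UUU$)
No transition applies at (q, zxy, UUU$); input not fully consumed.

Reject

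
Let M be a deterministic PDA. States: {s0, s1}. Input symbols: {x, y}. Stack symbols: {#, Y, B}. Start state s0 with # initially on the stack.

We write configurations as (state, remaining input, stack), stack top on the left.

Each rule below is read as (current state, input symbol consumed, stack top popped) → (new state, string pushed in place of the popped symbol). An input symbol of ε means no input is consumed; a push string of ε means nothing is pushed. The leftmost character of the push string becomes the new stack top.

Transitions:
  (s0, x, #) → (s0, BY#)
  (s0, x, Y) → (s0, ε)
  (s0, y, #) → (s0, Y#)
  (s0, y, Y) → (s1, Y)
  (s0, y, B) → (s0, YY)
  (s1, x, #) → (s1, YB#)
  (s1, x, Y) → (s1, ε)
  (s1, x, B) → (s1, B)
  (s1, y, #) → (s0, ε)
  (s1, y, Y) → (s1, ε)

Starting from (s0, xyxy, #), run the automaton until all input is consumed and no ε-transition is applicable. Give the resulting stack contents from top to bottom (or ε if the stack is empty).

(s0, xyxy, #)
  read x, top #: go to s0, push BY# → (s0, yxy, BY#)
  read y, top B: go to s0, push YY → (s0, xy, YYY#)
  read x, top Y: go to s0, push ε → (s0, y, YY#)
  read y, top Y: go to s1, push Y → (s1, ε, YY#)
All input consumed in state s1 with stack YY#.

YY#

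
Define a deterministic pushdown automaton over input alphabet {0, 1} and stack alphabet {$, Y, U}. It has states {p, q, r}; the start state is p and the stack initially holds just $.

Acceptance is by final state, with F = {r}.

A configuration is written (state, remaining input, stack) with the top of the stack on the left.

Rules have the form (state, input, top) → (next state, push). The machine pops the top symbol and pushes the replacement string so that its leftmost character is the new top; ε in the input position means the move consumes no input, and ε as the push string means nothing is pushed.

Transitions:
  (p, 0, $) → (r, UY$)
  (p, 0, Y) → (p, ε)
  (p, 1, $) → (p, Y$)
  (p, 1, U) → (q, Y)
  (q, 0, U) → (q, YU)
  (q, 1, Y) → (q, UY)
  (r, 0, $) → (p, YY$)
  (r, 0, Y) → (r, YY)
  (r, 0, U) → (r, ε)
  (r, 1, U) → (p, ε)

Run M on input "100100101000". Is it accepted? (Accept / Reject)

Accept

(p, 100100101000, $)
  read 1, top $: go to p, push Y$ → (p, 00100101000, Y$)
  read 0, top Y: go to p, push ε → (p, 0100101000, $)
  read 0, top $: go to r, push UY$ → (r, 100101000, UY$)
  read 1, top U: go to p, push ε → (p, 00101000, Y$)
  read 0, top Y: go to p, push ε → (p, 0101000, $)
  read 0, top $: go to r, push UY$ → (r, 101000, UY$)
  read 1, top U: go to p, push ε → (p, 01000, Y$)
  read 0, top Y: go to p, push ε → (p, 1000, $)
  read 1, top $: go to p, push Y$ → (p, 000, Y$)
  read 0, top Y: go to p, push ε → (p, 00, $)
  read 0, top $: go to r, push UY$ → (r, 0, UY$)
  read 0, top U: go to r, push ε → (r, ε, Y$)
All input consumed; state r ∈ F.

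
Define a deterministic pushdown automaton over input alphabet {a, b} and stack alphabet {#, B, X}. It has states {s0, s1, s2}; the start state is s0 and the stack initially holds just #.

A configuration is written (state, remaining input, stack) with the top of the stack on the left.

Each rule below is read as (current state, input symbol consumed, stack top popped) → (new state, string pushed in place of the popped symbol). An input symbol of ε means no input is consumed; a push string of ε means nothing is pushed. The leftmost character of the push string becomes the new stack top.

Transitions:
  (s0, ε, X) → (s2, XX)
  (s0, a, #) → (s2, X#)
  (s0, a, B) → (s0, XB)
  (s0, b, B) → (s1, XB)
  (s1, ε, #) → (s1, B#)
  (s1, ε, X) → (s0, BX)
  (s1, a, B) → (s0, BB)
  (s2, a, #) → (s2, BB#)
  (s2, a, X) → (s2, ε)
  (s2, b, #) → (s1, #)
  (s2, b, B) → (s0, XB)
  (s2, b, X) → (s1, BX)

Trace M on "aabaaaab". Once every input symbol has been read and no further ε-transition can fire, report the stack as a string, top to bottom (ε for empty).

(s0, aabaaaab, #)
  read a, top #: go to s2, push X# → (s2, abaaaab, X#)
  read a, top X: go to s2, push ε → (s2, baaaab, #)
  read b, top #: go to s1, push # → (s1, aaaab, #)
  ε-move, top #: go to s1, push B# → (s1, aaaab, B#)
  read a, top B: go to s0, push BB → (s0, aaab, BB#)
  read a, top B: go to s0, push XB → (s0, aab, XBB#)
  ε-move, top X: go to s2, push XX → (s2, aab, XXBB#)
  read a, top X: go to s2, push ε → (s2, ab, XBB#)
  read a, top X: go to s2, push ε → (s2, b, BB#)
  read b, top B: go to s0, push XB → (s0, ε, XBB#)
  ε-move, top X: go to s2, push XX → (s2, ε, XXBB#)
All input consumed in state s2 with stack XXBB#.

XXBB#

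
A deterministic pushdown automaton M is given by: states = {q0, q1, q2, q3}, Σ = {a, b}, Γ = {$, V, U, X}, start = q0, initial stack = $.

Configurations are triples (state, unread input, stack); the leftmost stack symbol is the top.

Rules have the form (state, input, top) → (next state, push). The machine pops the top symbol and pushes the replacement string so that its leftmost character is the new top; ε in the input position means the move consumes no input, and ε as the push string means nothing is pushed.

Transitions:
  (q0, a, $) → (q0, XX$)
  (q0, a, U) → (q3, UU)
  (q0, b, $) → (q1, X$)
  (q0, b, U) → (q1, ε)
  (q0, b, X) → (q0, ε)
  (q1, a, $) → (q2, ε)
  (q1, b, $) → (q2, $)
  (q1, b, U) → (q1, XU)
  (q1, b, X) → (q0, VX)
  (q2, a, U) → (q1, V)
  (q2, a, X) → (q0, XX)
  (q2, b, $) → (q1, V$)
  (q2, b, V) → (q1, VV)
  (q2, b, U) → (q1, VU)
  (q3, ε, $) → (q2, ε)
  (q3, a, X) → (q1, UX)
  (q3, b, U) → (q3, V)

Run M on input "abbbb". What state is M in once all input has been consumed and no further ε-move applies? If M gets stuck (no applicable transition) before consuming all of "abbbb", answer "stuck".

(q0, abbbb, $)
  read a, top $: go to q0, push XX$ → (q0, bbbb, XX$)
  read b, top X: go to q0, push ε → (q0, bbb, X$)
  read b, top X: go to q0, push ε → (q0, bb, $)
  read b, top $: go to q1, push X$ → (q1, b, X$)
  read b, top X: go to q0, push VX → (q0, ε, VX$)
All input consumed; M is in state q0.

q0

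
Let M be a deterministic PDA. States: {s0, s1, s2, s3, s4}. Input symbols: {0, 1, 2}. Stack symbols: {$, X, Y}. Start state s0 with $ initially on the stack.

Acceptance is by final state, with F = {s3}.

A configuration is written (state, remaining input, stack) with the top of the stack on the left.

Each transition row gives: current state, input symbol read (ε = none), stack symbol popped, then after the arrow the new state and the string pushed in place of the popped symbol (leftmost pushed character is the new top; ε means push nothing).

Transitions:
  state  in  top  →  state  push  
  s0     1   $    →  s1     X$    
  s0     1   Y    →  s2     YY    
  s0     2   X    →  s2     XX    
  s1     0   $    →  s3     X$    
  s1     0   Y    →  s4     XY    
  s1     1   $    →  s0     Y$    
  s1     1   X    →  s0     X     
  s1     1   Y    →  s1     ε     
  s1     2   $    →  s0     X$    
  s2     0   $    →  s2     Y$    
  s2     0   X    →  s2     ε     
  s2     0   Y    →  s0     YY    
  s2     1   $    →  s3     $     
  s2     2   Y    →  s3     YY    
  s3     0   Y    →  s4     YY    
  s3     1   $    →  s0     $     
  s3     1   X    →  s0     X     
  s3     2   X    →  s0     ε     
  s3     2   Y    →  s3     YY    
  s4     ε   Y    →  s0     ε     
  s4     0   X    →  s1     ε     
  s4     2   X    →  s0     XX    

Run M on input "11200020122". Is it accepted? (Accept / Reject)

Accept

(s0, 11200020122, $)
  read 1, top $: go to s1, push X$ → (s1, 1200020122, X$)
  read 1, top X: go to s0, push X → (s0, 200020122, X$)
  read 2, top X: go to s2, push XX → (s2, 00020122, XX$)
  read 0, top X: go to s2, push ε → (s2, 0020122, X$)
  read 0, top X: go to s2, push ε → (s2, 020122, $)
  read 0, top $: go to s2, push Y$ → (s2, 20122, Y$)
  read 2, top Y: go to s3, push YY → (s3, 0122, YY$)
  read 0, top Y: go to s4, push YY → (s4, 122, YYY$)
  ε-move, top Y: go to s0, push ε → (s0, 122, YY$)
  read 1, top Y: go to s2, push YY → (s2, 22, YYY$)
  read 2, top Y: go to s3, push YY → (s3, 2, YYYY$)
  read 2, top Y: go to s3, push YY → (s3, ε, YYYYY$)
All input consumed; state s3 ∈ F.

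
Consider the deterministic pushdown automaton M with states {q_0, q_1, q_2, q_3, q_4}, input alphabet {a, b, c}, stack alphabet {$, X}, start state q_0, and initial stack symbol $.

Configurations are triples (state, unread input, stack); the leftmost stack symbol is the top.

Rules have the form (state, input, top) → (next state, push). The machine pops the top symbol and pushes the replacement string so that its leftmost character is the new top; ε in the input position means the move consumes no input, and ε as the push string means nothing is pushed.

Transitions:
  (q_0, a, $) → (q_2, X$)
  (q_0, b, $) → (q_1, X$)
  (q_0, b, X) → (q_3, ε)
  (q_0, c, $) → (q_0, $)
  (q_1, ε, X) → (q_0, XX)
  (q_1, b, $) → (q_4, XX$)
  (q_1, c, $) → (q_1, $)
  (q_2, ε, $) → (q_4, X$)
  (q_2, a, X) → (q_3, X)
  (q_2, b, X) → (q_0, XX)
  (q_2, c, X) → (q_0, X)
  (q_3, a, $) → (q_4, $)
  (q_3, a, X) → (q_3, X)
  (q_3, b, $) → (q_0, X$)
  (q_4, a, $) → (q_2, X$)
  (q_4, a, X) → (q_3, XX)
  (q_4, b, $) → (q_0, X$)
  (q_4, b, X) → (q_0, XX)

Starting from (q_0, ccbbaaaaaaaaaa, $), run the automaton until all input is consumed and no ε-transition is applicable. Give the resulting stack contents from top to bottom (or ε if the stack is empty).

(q_0, ccbbaaaaaaaaaa, $)
  read c, top $: go to q_0, push $ → (q_0, cbbaaaaaaaaaa, $)
  read c, top $: go to q_0, push $ → (q_0, bbaaaaaaaaaa, $)
  read b, top $: go to q_1, push X$ → (q_1, baaaaaaaaaa, X$)
  ε-move, top X: go to q_0, push XX → (q_0, baaaaaaaaaa, XX$)
  read b, top X: go to q_3, push ε → (q_3, aaaaaaaaaa, X$)
  read a, top X: go to q_3, push X → (q_3, aaaaaaaaa, X$)
  read a, top X: go to q_3, push X → (q_3, aaaaaaaa, X$)
  read a, top X: go to q_3, push X → (q_3, aaaaaaa, X$)
  read a, top X: go to q_3, push X → (q_3, aaaaaa, X$)
  read a, top X: go to q_3, push X → (q_3, aaaaa, X$)
  read a, top X: go to q_3, push X → (q_3, aaaa, X$)
  read a, top X: go to q_3, push X → (q_3, aaa, X$)
  read a, top X: go to q_3, push X → (q_3, aa, X$)
  read a, top X: go to q_3, push X → (q_3, a, X$)
  read a, top X: go to q_3, push X → (q_3, ε, X$)
All input consumed in state q_3 with stack X$.

X$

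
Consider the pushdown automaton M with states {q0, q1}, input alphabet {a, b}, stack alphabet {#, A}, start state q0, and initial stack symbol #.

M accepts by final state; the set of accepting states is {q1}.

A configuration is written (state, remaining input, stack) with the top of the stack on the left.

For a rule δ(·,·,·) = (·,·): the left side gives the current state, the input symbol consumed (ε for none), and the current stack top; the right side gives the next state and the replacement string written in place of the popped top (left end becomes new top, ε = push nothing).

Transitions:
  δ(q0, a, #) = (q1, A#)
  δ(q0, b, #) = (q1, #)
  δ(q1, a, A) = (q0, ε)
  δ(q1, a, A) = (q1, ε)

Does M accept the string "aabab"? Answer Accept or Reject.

Reject

No computation consumes all input and reaches a final state.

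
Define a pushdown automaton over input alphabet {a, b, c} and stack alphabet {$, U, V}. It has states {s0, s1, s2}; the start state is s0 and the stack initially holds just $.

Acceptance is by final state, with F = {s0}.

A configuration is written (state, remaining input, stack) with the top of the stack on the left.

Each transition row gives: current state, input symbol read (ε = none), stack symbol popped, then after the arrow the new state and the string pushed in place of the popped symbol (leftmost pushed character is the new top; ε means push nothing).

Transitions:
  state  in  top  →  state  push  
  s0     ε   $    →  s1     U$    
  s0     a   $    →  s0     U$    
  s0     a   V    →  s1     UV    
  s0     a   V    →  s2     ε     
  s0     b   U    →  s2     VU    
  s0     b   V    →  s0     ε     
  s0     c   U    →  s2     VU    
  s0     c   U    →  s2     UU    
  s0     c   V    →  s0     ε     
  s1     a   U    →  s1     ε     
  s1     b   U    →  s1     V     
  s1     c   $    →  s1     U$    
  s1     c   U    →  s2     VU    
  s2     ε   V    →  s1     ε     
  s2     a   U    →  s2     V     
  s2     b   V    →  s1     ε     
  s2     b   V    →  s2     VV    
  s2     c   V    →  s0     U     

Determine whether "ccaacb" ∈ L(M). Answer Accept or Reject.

No computation consumes all input and reaches a final state.

Reject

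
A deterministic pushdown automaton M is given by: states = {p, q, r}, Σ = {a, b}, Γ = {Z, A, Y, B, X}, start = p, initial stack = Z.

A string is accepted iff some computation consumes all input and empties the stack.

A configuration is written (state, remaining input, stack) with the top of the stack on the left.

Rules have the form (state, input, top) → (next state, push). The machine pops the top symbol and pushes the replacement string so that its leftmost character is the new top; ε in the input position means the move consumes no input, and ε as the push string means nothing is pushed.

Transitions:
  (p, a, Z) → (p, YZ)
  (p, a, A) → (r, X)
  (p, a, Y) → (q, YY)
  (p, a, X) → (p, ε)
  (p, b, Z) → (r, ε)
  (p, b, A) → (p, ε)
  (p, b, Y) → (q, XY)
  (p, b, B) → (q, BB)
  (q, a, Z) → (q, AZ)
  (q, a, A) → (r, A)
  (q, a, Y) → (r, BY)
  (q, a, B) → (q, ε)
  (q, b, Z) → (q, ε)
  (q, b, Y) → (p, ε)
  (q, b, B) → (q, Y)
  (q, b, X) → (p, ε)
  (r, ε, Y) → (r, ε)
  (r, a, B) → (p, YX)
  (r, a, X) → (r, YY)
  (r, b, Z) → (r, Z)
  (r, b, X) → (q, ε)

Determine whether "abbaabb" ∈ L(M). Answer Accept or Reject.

(p, abbaabb, Z)
  read a, top Z: go to p, push YZ → (p, bbaabb, YZ)
  read b, top Y: go to q, push XY → (q, baabb, XYZ)
  read b, top X: go to p, push ε → (p, aabb, YZ)
  read a, top Y: go to q, push YY → (q, abb, YYZ)
  read a, top Y: go to r, push BY → (r, bb, BYYZ)
No transition applies at (r, bb, BYYZ); input not fully consumed.

Reject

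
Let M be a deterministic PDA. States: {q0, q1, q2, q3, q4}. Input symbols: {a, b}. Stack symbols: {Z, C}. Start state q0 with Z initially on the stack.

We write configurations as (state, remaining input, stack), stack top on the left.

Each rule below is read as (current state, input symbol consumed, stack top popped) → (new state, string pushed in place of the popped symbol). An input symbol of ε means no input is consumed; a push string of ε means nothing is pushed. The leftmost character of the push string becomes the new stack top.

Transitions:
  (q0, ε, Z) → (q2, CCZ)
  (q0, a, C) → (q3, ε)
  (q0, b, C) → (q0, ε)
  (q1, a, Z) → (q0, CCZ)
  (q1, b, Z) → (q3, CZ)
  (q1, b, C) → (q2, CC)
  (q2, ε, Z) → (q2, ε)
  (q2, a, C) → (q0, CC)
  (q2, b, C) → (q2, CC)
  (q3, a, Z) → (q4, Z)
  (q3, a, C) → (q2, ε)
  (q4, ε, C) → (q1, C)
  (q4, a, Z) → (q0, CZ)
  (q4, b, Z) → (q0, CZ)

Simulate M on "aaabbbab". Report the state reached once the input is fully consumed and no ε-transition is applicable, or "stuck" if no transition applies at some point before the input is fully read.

q0

(q0, aaabbbab, Z)
  ε-move, top Z: go to q2, push CCZ → (q2, aaabbbab, CCZ)
  read a, top C: go to q0, push CC → (q0, aabbbab, CCCZ)
  read a, top C: go to q3, push ε → (q3, abbbab, CCZ)
  read a, top C: go to q2, push ε → (q2, bbbab, CZ)
  read b, top C: go to q2, push CC → (q2, bbab, CCZ)
  read b, top C: go to q2, push CC → (q2, bab, CCCZ)
  read b, top C: go to q2, push CC → (q2, ab, CCCCZ)
  read a, top C: go to q0, push CC → (q0, b, CCCCCZ)
  read b, top C: go to q0, push ε → (q0, ε, CCCCZ)
All input consumed; M is in state q0.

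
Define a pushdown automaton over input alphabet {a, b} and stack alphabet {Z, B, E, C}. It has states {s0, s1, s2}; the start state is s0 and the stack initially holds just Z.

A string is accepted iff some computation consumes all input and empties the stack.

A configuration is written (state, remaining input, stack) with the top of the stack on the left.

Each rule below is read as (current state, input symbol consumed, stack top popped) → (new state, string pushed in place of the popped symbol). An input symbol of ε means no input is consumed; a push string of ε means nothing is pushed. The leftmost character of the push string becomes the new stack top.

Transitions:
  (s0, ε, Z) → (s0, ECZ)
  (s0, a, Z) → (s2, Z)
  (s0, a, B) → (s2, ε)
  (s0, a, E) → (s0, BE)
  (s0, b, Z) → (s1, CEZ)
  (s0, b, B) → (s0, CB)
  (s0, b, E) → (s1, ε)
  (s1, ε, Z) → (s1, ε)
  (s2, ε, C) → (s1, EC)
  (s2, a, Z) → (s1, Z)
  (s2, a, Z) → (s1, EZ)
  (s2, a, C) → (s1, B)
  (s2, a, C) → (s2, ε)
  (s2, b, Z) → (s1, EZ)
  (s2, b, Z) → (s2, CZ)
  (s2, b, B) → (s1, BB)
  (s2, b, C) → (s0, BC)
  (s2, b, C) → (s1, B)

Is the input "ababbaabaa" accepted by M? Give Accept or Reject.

Accept

One accepting computation: (s0, ababbaabaa, Z) ⊢ (s2, babbaabaa, Z) ⊢ (s2, abbaabaa, CZ) ⊢ (s2, bbaabaa, Z) ⊢ (s2, baabaa, CZ) ⊢ (s0, aabaa, BCZ) ⊢ (s2, abaa, CZ) ⊢ (s2, baa, Z) ⊢ (s2, aa, CZ) ⊢ (s2, a, Z) ⊢ (s1, ε, Z) ⊢ (s1, ε, ε)
All input consumed and the stack is empty.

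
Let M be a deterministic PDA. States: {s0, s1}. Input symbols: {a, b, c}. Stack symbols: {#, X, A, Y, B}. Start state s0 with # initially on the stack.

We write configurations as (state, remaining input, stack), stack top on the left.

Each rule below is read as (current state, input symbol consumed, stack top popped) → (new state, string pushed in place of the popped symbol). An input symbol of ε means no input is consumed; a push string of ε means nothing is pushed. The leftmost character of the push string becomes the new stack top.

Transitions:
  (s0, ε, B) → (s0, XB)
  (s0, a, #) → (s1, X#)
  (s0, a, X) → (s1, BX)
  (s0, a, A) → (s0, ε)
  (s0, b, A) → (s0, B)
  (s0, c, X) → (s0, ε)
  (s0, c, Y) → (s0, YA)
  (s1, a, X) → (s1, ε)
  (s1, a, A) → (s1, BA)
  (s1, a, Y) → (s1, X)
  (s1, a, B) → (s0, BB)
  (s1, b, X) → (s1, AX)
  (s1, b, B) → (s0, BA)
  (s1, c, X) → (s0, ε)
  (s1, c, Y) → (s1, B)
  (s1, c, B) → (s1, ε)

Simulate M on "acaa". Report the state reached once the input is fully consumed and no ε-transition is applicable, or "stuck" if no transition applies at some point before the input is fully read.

s1

(s0, acaa, #)
  read a, top #: go to s1, push X# → (s1, caa, X#)
  read c, top X: go to s0, push ε → (s0, aa, #)
  read a, top #: go to s1, push X# → (s1, a, X#)
  read a, top X: go to s1, push ε → (s1, ε, #)
All input consumed; M is in state s1.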